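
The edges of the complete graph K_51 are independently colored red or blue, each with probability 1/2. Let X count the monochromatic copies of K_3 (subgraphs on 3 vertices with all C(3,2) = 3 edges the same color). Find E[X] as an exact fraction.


Let X = Σ_S X_S over the C(51, 3) = 20825 subsets S of size 3, where X_S = 1 if the K_3 on S is monochromatic.
For a fixed S, the K_3 on S has C(3, 2) = 3 edges. P[all 3 edges red] = (1/2)^3, and likewise for blue, so P[monochromatic] = 2·(1/2)^3 = 2^{1 − 3} = 1/4.
By linearity: E[X] = C(51, 3) · 2^{1 − 3} = 20825 · 1/4 = 20825/4.
Numerically: E[X] ≈ 5206.2500.

E[X] = C(51,3)·2^(1−C(3,2)) = 20825/4 ≈ 5206.2500.


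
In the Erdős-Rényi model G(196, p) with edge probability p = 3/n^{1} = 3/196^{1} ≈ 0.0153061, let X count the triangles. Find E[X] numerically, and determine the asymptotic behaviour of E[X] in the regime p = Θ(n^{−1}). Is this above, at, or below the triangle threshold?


Number of potential triangles: C(196, 3) = 1235780.
Each occurs with probability p³ ≈ (0.0153061)³ ≈ 3.58587833e-06.
By linearity: E[X] = C(196, 3)·p³ ≈ 1235780 · 3.58587833e-06 ≈ 4.431357.
Here α = 1, so p = 3/n is exactly at the triangle threshold p ~ 1/n. Asymptotically E[X] → c³/6 = 3³/6 = 9/2 ≈ 4.500000, a bounded constant. In this regime the triangle count is asymptotically Poisson(c³/6).

E[X] ≈ 4.431357; in regime p = Θ(1/n^{1}) E[X] stays bounded (at the triangle threshold p ~ 1/n).


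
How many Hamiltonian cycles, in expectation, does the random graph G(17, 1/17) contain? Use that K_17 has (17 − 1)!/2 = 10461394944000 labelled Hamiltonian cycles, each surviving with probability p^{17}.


K_17 has (17 − 1)!/2 = 10461394944000 labelled Hamiltonian cycles.
For each such Hamiltonian cycle H, let X_H = 1 if all 17 edges of H are present in G. Then P[X_H = 1] = p^{17} = (1/17)^{17} = 1/827240261886336764177.
By linearity of expectation: E[X] = Σ_H E[X_H] = 10461394944000 · p^{17} = 10461394944000 · 1/827240261886336764177 = 10461394944000/827240261886336764177.
Numerically: E[X] ≈ 1.26e-08.

E[X] = 10461394944000 · (1/17)^{17} = 10461394944000/827240261886336764177 ≈ 1.26e-08.


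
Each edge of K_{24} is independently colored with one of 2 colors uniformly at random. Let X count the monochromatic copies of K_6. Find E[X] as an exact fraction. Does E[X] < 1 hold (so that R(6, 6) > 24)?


E[X] = C(24, 6) · 2^{1 − 15} = 134596 · 2^{−14} = 134596/16384.
As a reduced fraction: E[X] = 33649/4096 ≈ 8.215088.
Is E[X] < 1? NO.
Since E[X] ≥ 1, the first-moment bound is inconclusive at n = 24; it does NOT by itself certify R(6, 6) > 24.

E[X] = 33649/4096 ≈ 8.215088; E[X] ≥ 1; first-moment method inconclusive here.


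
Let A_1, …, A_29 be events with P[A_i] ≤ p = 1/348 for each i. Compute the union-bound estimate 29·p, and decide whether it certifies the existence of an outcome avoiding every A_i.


Union bound: P[∪_{i=1}^{29} A_i] ≤ Σ_i P[A_i] ≤ 29·p = 29·(1/348) = 1/12.
Numerically: 1/12 ≈ 0.0833.
Is 1/12 < 1? YES.
Since P[∪ A_i] ≤ 1/12 < 1, the complement has P[∩ A_i^c] ≥ 1 − 1/12 = 11/12 > 0, so some outcome avoids every A_i.

29·p = 1/12 ≈ 0.0833; existence CERTIFIED by the union bound.


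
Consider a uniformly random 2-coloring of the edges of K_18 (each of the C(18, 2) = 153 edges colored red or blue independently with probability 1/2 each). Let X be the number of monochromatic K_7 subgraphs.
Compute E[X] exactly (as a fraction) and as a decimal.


Let X = Σ_S X_S over the C(18, 7) = 31824 subsets S of size 7, where X_S = 1 if the K_7 on S is monochromatic.
For a fixed S, the K_7 on S has C(7, 2) = 21 edges. P[all 21 edges red] = (1/2)^21, and likewise for blue, so P[monochromatic] = 2·(1/2)^21 = 2^{1 − 21} = 1/1048576.
By linearity: E[X] = C(18, 7) · 2^{1 − 21} = 31824 · 1/1048576 = 1989/65536.
Numerically: E[X] ≈ 0.030350.

E[X] = C(18,7)·2^(1−C(7,2)) = 1989/65536 ≈ 0.030350.


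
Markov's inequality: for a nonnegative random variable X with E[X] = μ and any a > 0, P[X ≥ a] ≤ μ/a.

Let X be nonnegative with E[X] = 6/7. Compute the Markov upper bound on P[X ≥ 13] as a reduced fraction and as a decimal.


μ = E[X] = 6/7, a = 13.
Markov: P[X ≥ 13] ≤ μ/a = (6/7)/13 = 6/91.
Numerically: ≈ 0.0659.
(Since a = 13 > μ = 0.8571, the bound 6/91 is < 1 and informative.)

P[X ≥ 13] ≤ 6/91 ≈ 0.0659.


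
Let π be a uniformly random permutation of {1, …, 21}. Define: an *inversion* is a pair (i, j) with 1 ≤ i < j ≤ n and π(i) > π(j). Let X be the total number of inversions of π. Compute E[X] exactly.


Write X = Σ X_I over the C(21, 2) = 210 pairs i < j, with X_I the indicator of one inversion.
There are 210 indicators.
For each fixed pair i < j, the values π(i) and π(j) are two distinct elements of {1, …, 21} in uniformly random order; by symmetry P[π(i) > π(j)] = 1/2.
By linearity: E[X] = 210 · (1/2) = C(21, 2) · (1/2) = 210/2 = 105 ≈ 105.000000.

E[X] = 105 = 105.000000.


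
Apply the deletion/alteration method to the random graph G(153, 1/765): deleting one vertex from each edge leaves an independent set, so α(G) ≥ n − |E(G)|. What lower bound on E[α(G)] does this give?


E[|E(G)|] = C(153, 2)·p = 11628 · (1/765) = 76/5.
E[α(G)] ≥ n − E[|E(G)|] = 153 − 76/5 = 689/5.
Numerically: ≈ 137.800000.
(This is only a lower bound; the true E[α(G)] may be larger.)

E[α(G)] ≥ 689/5 ≈ 137.800000.


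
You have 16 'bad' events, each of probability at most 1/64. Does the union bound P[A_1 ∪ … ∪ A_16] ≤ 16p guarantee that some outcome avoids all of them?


Union bound: P[∪_{i=1}^{16} A_i] ≤ Σ_i P[A_i] ≤ 16·p = 16·(1/64) = 1/4.
Numerically: 1/4 ≈ 0.250000.
Is 1/4 < 1? YES.
Since P[∪ A_i] ≤ 1/4 < 1, the complement has P[∩ A_i^c] ≥ 1 − 1/4 = 3/4 > 0, so some outcome avoids every A_i.

16·p = 1/4 ≈ 0.250000; existence CERTIFIED by the union bound.


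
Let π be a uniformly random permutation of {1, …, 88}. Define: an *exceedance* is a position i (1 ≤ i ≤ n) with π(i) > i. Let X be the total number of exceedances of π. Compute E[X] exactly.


Write X = Σ_{i=1}^{88} X_i, where X_i = 1_{π(i) > i}.
For each fixed i, π(i) is uniform over {1, …, 88} (marginal of a uniform permutation), so P[π(i) > i] = (n − i)/n. Summing: Σ_{i=1}^{88} (n − i)/n = (0 + 1 + … + 87)/88 = 88(88 − 1)/(2·88) = (88 − 1)/2.
Hence E[X] = Σ_{i=1}^{88} (88 − i)/88 = 87/2 ≈ 43.500000.

E[X] = 87/2 = 43.500000.


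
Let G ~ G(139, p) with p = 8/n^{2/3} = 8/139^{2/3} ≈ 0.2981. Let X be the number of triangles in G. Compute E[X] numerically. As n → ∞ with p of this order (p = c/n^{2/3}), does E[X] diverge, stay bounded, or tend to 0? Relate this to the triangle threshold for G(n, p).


Number of potential triangles: C(139, 3) = 437989.
Each occurs with probability p³ ≈ (0.2981)³ ≈ 2.649966e-02.
By linearity: E[X] = C(139, 3)·p³ ≈ 437989 · 2.649966e-02 ≈ 11606.5612.
Since α = 2/3 < 1, p = c/n^{2/3} ≫ 1/n is above the triangle threshold p ~ 1/n. Asymptotically E[X] ~ (c³/6)·n^{3(1−α)} = (8³/6)·n^{1} → ∞; triangles are abundant w.h.p.

E[X] ≈ 11606.5612; in regime p = Θ(1/n^{2/3}) E[X] diverges (above the triangle threshold p ~ 1/n).


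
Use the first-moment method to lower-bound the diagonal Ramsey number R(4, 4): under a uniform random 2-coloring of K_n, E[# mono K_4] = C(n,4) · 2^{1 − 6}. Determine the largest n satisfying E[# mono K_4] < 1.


We need C(n, 4) · 2^{1 − 6} < 1, i.e. C(n, 4) < 2^{6 − 1} = 32.
Check values of n near the boundary:
  n = 4: C(4, 4) = 1; 1 < 32? YES
  n = 5: C(5, 4) = 5; 5 < 32? YES
  n = 6: C(6, 4) = 15; 15 < 32? YES
  n = 7: C(7, 4) = 35; 35 < 32? NO
  n = 8: C(8, 4) = 70; 70 < 32? NO
  n = 9: C(9, 4) = 126; 126 < 32? NO
The largest n with C(n, 4) < 32 is n = 6 (where E[X] = 15/32 ≈ 0.4688). Hence R(4, 4) > 6, i.e. R(4, 4) ≥ 7.

Largest n = 6; hence R(4, 4) > 6.


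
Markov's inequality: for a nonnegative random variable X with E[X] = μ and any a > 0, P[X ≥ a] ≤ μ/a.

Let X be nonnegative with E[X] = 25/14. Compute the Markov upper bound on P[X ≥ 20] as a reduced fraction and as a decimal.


μ = E[X] = 25/14, a = 20.
Markov: P[X ≥ 20] ≤ μ/a = (25/14)/20 = 5/56.
Numerically: ≈ 0.089.
(Since a = 20 > μ = 1.786, the bound 5/56 is < 1 and informative.)

P[X ≥ 20] ≤ 5/56 ≈ 0.089.


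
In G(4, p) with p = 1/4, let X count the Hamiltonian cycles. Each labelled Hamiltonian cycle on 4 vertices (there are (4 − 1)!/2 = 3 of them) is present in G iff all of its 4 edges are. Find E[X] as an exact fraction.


K_4 has (4 − 1)!/2 = 3 labelled Hamiltonian cycles.
For each such Hamiltonian cycle H, let X_H = 1 if all 4 edges of H are present in G. Then P[X_H = 1] = p^{4} = (1/4)^{4} = 1/256.
Summing the indicators: E[X] = Σ_H E[X_H] = 3 · p^{4} = 3 · 1/256 = 3/256.
Numerically: E[X] ≈ 0.0117.

E[X] = 3 · (1/4)^{4} = 3/256 ≈ 0.0117.


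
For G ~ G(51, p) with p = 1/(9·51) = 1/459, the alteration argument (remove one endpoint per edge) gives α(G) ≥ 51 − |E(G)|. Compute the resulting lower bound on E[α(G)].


E[|E(G)|] = C(51, 2)·p = 1275 · (1/459) = 25/9.
E[α(G)] ≥ n − E[|E(G)|] = 51 − 25/9 = 434/9.
Numerically: ≈ 48.2222.
(This is only a lower bound; the true E[α(G)] may be larger.)

E[α(G)] ≥ 434/9 ≈ 48.2222.


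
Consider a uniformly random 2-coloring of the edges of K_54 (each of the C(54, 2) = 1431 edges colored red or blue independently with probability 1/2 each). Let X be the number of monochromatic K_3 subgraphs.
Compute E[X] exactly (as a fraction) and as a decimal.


Let X = Σ_S X_S over the C(54, 3) = 24804 subsets S of size 3, where X_S = 1 if the K_3 on S is monochromatic.
For a fixed S, the K_3 on S has C(3, 2) = 3 edges. P[all 3 edges red] = (1/2)^3, and likewise for blue, so P[monochromatic] = 2·(1/2)^3 = 2^{1 − 3} = 1/4.
By linearity of expectation: E[X] = C(54, 3) · 2^{1 − 3} = 24804 · 1/4 = 6201.
Numerically: E[X] ≈ 6201.000.

E[X] = C(54,3)·2^(1−C(3,2)) = 6201 ≈ 6201.000.


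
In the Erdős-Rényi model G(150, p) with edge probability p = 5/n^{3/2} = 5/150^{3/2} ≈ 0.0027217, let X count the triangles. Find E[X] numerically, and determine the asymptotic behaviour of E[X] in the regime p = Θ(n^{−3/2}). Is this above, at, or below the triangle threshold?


Number of potential triangles: C(150, 3) = 551300.
Each occurs with probability p³ ≈ (0.0027217)³ ≈ 2.0160409e-08.
By linearity: E[X] = C(150, 3)·p³ ≈ 551300 · 2.0160409e-08 ≈ 0.01111.
Since α = 3/2 > 1, p = c/n^{3/2} = o(1/n) is below the triangle threshold p ~ 1/n. Asymptotically E[X] ~ (c³/6)·n^{3(1−α)} = (5³/6)·n^{-1.5} → 0, so by Markov's inequality G has no triangles w.h.p.

E[X] ≈ 0.01111; in regime p = Θ(1/n^{3/2}) E[X] tends to 0 (below the triangle threshold p ~ 1/n).


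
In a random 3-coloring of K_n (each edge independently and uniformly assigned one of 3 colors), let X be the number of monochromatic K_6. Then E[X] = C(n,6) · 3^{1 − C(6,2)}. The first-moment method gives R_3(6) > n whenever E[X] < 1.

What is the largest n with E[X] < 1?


We need C(n, 6) · 3^{1 − 15} < 1, i.e. C(n, 6) < 3^{15 − 1} = 4782969.
Check values of n near the boundary:
  n = 35: C(35, 6) = 1623160; 1623160 < 4782969? YES
  n = 36: C(36, 6) = 1947792; 1947792 < 4782969? YES
  n = 37: C(37, 6) = 2324784; 2324784 < 4782969? YES
  n = 38: C(38, 6) = 2760681; 2760681 < 4782969? YES
  n = 39: C(39, 6) = 3262623; 3262623 < 4782969? YES
  n = 40: C(40, 6) = 3838380; 3838380 < 4782969? YES
  n = 41: C(41, 6) = 4496388; 4496388 < 4782969? YES
  n = 42: C(42, 6) = 5245786; 5245786 < 4782969? NO
The largest n with C(n, 6) < 4782969 is n = 41 (where E[X] = 1498796/1594323 ≈ 0.940083). Hence R_3(6) > 41, i.e. R_3(6) ≥ 42.

Largest n = 41; hence R_3(6) > 41.


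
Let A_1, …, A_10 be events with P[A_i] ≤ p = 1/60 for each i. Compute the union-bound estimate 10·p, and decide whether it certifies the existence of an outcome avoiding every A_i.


Union bound: P[∪_{i=1}^{10} A_i] ≤ Σ_i P[A_i] ≤ 10·p = 10·(1/60) = 1/6.
Numerically: 1/6 ≈ 0.166667.
Is 1/6 < 1? YES.
Since P[∪ A_i] ≤ 1/6 < 1, the complement has P[∩ A_i^c] ≥ 1 − 1/6 = 5/6 > 0, so some outcome avoids every A_i.

10·p = 1/6 ≈ 0.166667; existence CERTIFIED by the union bound.


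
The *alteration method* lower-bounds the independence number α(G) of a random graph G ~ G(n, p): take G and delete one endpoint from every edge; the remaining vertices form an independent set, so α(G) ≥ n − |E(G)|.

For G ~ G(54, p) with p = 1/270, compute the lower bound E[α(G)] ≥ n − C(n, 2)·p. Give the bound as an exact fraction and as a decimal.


E[|E(G)|] = C(54, 2)·p = 1431 · (1/270) = 53/10.
E[α(G)] ≥ n − E[|E(G)|] = 54 − 53/10 = 487/10.
Numerically: ≈ 48.7000.
(This is only a lower bound; the true E[α(G)] may be larger.)

E[α(G)] ≥ 487/10 ≈ 48.7000.


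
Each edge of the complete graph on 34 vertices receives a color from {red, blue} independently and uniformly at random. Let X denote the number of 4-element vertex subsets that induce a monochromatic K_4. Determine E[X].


Let X = Σ_S X_S over the C(34, 4) = 46376 subsets S of size 4, where X_S = 1 if the K_4 on S is monochromatic.
For a fixed S, the K_4 on S has C(4, 2) = 6 edges. P[all 6 edges red] = (1/2)^6, and likewise for blue, so P[monochromatic] = 2·(1/2)^6 = 2^{1 − 6} = 1/32.
By linearity of expectation: E[X] = C(34, 4) · 2^{1 − 6} = 46376 · 1/32 = 5797/4.
Numerically: E[X] ≈ 1449.250000.

E[X] = C(34,4)·2^(1−C(4,2)) = 5797/4 ≈ 1449.250000.


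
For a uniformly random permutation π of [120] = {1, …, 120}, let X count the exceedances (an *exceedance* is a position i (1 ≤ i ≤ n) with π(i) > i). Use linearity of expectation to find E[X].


Write X = Σ_{i=1}^{120} X_i, where X_i = 1_{π(i) > i}.
For each fixed i, π(i) is uniform over {1, …, 120} (marginal of a uniform permutation), so P[π(i) > i] = (n − i)/n. Summing: Σ_{i=1}^{120} (n − i)/n = (0 + 1 + … + 119)/120 = 120(120 − 1)/(2·120) = (120 − 1)/2.
Hence E[X] = Σ_{i=1}^{120} (120 − i)/120 = 119/2 ≈ 59.50000.

E[X] = 119/2 = 59.50000.


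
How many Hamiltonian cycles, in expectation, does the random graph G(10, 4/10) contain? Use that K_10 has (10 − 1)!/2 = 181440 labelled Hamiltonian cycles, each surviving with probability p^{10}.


K_10 has (10 − 1)!/2 = 181440 labelled Hamiltonian cycles.
For each such Hamiltonian cycle H, let X_H = 1 if all 10 edges of H are present in G. Then P[X_H = 1] = p^{10} = (2/5)^{10} = 1024/9765625.
By linearity: E[X] = Σ_H E[X_H] = 181440 · p^{10} = 181440 · 1024/9765625 = 37158912/1953125.
Numerically: E[X] ≈ 19.

E[X] = 181440 · (2/5)^{10} = 37158912/1953125 ≈ 19.


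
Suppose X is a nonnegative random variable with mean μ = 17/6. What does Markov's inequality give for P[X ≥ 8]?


μ = E[X] = 17/6, a = 8.
Markov: P[X ≥ 8] ≤ μ/a = (17/6)/8 = 17/48.
Numerically: ≈ 0.354.
(Since a = 8 > μ = 2.833, the bound 17/48 is < 1 and informative.)

P[X ≥ 8] ≤ 17/48 ≈ 0.354.


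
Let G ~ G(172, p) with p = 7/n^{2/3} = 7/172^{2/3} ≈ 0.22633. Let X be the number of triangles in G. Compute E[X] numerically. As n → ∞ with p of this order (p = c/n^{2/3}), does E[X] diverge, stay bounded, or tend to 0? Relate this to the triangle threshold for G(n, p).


Number of potential triangles: C(172, 3) = 833340.
Each occurs with probability p³ ≈ (0.22633)³ ≈ 1.1594105e-02.
By linearity: E[X] = C(172, 3)·p³ ≈ 833340 · 1.1594105e-02 ≈ 9661.83140.
Since α = 2/3 < 1, p = c/n^{2/3} ≫ 1/n is above the triangle threshold p ~ 1/n. Asymptotically E[X] ~ (c³/6)·n^{3(1−α)} = (7³/6)·n^{1} → ∞; triangles are abundant w.h.p.

E[X] ≈ 9661.83140; in regime p = Θ(1/n^{2/3}) E[X] diverges (above the triangle threshold p ~ 1/n).


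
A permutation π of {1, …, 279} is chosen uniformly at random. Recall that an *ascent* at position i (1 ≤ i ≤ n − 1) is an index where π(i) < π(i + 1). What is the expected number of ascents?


Write X = Σ X_I over i = 1, …, 278, with X_I the indicator of one ascent.
There are 278 indicators.
For each fixed i, the pair (π(i), π(i+1)) is a uniformly random ordered pair of distinct values from {1, …, 279}; by symmetry P[π(i) < π(i+1)] = 1/2.
By linearity: E[X] = 278 · (1/2) = (279 − 1) · (1/2) = 139 ≈ 139.000000.

E[X] = 139 = 139.000000.


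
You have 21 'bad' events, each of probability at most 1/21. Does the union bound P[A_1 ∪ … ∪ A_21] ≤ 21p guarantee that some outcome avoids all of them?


Union bound: P[∪_{i=1}^{21} A_i] ≤ Σ_i P[A_i] ≤ 21·p = 21·(1/21) = 1.
Numerically: 1 ≈ 1.00000.
Is 1 < 1? NO.
Since the bound 1 is ≥ 1, the union bound is uninformative here; it does NOT by itself certify existence.

21·p = 1 ≈ 1.00000; existence NOT certified by the union bound.


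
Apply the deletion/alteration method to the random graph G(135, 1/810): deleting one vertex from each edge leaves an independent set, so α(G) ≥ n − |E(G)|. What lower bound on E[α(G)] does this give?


E[|E(G)|] = C(135, 2)·p = 9045 · (1/810) = 67/6.
E[α(G)] ≥ n − E[|E(G)|] = 135 − 67/6 = 743/6.
Numerically: ≈ 123.8333.
(This is only a lower bound; the true E[α(G)] may be larger.)

E[α(G)] ≥ 743/6 ≈ 123.8333.


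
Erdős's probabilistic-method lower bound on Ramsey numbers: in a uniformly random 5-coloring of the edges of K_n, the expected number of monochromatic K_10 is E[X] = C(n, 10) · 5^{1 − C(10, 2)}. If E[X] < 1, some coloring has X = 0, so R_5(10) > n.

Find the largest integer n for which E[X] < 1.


We need C(n, 10) · 5^{1 − 45} < 1, i.e. C(n, 10) < 5^{45 − 1} = 5684341886080801486968994140625.
Check values of n near the boundary:
  n = 5391: C(5391, 10) = 5666344714787188828795213697883; 5666344714787188828795213697883 < 5684341886080801486968994140625? YES
  n = 5392: C(5392, 10) = 5676873040158402483252283957448; 5676873040158402483252283957448 < 5684341886080801486968994140625? YES
  n = 5393: C(5393, 10) = 5687418968154238267170642278008; 5687418968154238267170642278008 < 5684341886080801486968994140625? NO
  n = 5394: C(5394, 10) = 5697982524930156243149785372878; 5697982524930156243149785372878 < 5684341886080801486968994140625? NO
  n = 5395: C(5395, 10) = 5708563736675616143322765475706; 5708563736675616143322765475706 < 5684341886080801486968994140625? NO
The largest n with C(n, 10) < 5684341886080801486968994140625 is n = 5392 (where E[X] = 5676873040158402483252283957448/5684341886080801486968994140625 ≈ 0.998686). Hence R_5(10) > 5392, i.e. R_5(10) ≥ 5393.

Largest n = 5392; hence R_5(10) > 5392.


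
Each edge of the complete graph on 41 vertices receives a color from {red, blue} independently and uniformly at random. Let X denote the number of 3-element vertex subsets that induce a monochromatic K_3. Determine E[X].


Let X = Σ_S X_S over the C(41, 3) = 10660 subsets S of size 3, where X_S = 1 if the K_3 on S is monochromatic.
For a fixed S, the K_3 on S has C(3, 2) = 3 edges. P[all 3 edges red] = (1/2)^3, and likewise for blue, so P[monochromatic] = 2·(1/2)^3 = 2^{1 − 3} = 1/4.
By linearity of expectation: E[X] = C(41, 3) · 2^{1 − 3} = 10660 · 1/4 = 2665.
Numerically: E[X] ≈ 2665.000000.

E[X] = C(41,3)·2^(1−C(3,2)) = 2665 ≈ 2665.000000.


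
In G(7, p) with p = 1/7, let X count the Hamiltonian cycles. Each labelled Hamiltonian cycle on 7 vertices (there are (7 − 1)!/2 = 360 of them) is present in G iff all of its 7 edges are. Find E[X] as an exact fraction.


K_7 has (7 − 1)!/2 = 360 labelled Hamiltonian cycles.
For each such Hamiltonian cycle H, let X_H = 1 if all 7 edges of H are present in G. Then P[X_H = 1] = p^{7} = (1/7)^{7} = 1/823543.
Summing the indicators: E[X] = Σ_H E[X_H] = 360 · p^{7} = 360 · 1/823543 = 360/823543.
Numerically: E[X] ≈ 0.000437.

E[X] = 360 · (1/7)^{7} = 360/823543 ≈ 0.000437.


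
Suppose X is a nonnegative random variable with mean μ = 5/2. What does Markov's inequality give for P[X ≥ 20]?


μ = E[X] = 5/2, a = 20.
Markov: P[X ≥ 20] ≤ μ/a = (5/2)/20 = 1/8.
Numerically: ≈ 0.125000.
(Since a = 20 > μ = 2.500000, the bound 1/8 is < 1 and informative.)

P[X ≥ 20] ≤ 1/8 ≈ 0.125000.


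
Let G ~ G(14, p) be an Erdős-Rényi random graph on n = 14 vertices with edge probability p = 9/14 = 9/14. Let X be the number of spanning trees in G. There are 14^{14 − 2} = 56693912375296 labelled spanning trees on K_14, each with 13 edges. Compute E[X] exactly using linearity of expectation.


K_14 has 14^{14 − 2} = 56693912375296 labelled spanning trees.
For each such spanning tree H, let X_H = 1 if all 13 edges of H are present in G. Then P[X_H = 1] = p^{13} = (9/14)^{13} = 2541865828329/793714773254144.
Summing the indicators: E[X] = Σ_H E[X_H] = 56693912375296 · p^{13} = 56693912375296 · 2541865828329/793714773254144 = 2541865828329/14.
Numerically: E[X] ≈ 1.81562e+11.

E[X] = 56693912375296 · (9/14)^{13} = 2541865828329/14 ≈ 1.81562e+11.


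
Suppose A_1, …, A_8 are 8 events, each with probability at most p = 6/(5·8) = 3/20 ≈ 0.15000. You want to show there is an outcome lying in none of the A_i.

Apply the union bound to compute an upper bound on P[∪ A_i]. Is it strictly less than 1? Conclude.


Union bound: P[∪_{i=1}^{8} A_i] ≤ Σ_i P[A_i] ≤ 8·p = 8·(3/20) = 6/5.
Numerically: 6/5 ≈ 1.20000.
Is 6/5 < 1? NO.
Since the bound 6/5 is ≥ 1, the union bound is uninformative here; it does NOT by itself certify existence.

8·p = 6/5 ≈ 1.20000; existence NOT certified by the union bound.


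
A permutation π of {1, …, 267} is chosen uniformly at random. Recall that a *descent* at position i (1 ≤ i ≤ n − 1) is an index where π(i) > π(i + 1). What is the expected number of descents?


Write X = Σ X_I over i = 1, …, 266, with X_I the indicator of one descent.
There are 266 indicators.
For each fixed i, the pair (π(i), π(i+1)) is a uniformly random ordered pair of distinct values from {1, …, 267}; by symmetry P[π(i) > π(i+1)] = 1/2.
By linearity: E[X] = 266 · (1/2) = (267 − 1) · (1/2) = 133 ≈ 133.0000.

E[X] = 133 = 133.0000.


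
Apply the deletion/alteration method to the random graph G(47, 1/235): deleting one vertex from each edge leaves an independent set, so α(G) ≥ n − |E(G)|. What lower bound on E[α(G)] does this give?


E[|E(G)|] = C(47, 2)·p = 1081 · (1/235) = 23/5.
E[α(G)] ≥ n − E[|E(G)|] = 47 − 23/5 = 212/5.
Numerically: ≈ 42.400000.
(This is only a lower bound; the true E[α(G)] may be larger.)

E[α(G)] ≥ 212/5 ≈ 42.400000.


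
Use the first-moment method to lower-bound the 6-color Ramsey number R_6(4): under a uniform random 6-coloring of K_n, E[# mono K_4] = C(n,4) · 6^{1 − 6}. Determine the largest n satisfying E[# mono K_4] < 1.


We need C(n, 4) · 6^{1 − 6} < 1, i.e. C(n, 4) < 6^{6 − 1} = 7776.
Check values of n near the boundary:
  n = 19: C(19, 4) = 3876; 3876 < 7776? YES
  n = 20: C(20, 4) = 4845; 4845 < 7776? YES
  n = 21: C(21, 4) = 5985; 5985 < 7776? YES
  n = 22: C(22, 4) = 7315; 7315 < 7776? YES
  n = 23: C(23, 4) = 8855; 8855 < 7776? NO
  n = 24: C(24, 4) = 10626; 10626 < 7776? NO
  n = 25: C(25, 4) = 12650; 12650 < 7776? NO
The largest n with C(n, 4) < 7776 is n = 22 (where E[X] = 7315/7776 ≈ 0.9407). Hence R_6(4) > 22, i.e. R_6(4) ≥ 23.

Largest n = 22; hence R_6(4) > 22.


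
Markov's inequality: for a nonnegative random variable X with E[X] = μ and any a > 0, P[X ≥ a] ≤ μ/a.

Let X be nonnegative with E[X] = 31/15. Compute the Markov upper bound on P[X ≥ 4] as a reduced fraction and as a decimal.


μ = E[X] = 31/15, a = 4.
Markov: P[X ≥ 4] ≤ μ/a = (31/15)/4 = 31/60.
Numerically: ≈ 0.51667.
(Since a = 4 > μ = 2.06667, the bound 31/60 is < 1 and informative.)

P[X ≥ 4] ≤ 31/60 ≈ 0.51667.


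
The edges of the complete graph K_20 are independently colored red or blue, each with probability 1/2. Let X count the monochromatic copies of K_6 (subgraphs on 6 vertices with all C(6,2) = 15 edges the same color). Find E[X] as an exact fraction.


Let X = Σ_S X_S over the C(20, 6) = 38760 subsets S of size 6, where X_S = 1 if the K_6 on S is monochromatic.
For a fixed S, the K_6 on S has C(6, 2) = 15 edges. P[all 15 edges red] = (1/2)^15, and likewise for blue, so P[monochromatic] = 2·(1/2)^15 = 2^{1 − 15} = 1/16384.
Summing: E[X] = C(20, 6) · 2^{1 − 15} = 38760 · 1/16384 = 4845/2048.
Numerically: E[X] ≈ 2.3657.

E[X] = C(20,6)·2^(1−C(6,2)) = 4845/2048 ≈ 2.3657.


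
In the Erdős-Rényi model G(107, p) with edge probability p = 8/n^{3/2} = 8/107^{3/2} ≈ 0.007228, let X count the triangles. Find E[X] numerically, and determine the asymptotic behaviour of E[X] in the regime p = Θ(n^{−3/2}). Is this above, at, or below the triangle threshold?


Number of potential triangles: C(107, 3) = 198485.
Each occurs with probability p³ ≈ (0.007228)³ ≈ 3.776095e-07.
By linearity: E[X] = C(107, 3)·p³ ≈ 198485 · 3.776095e-07 ≈ 0.0749.
Since α = 3/2 > 1, p = c/n^{3/2} = o(1/n) is below the triangle threshold p ~ 1/n. Asymptotically E[X] ~ (c³/6)·n^{3(1−α)} = (8³/6)·n^{-1.5} → 0, so by Markov's inequality G has no triangles w.h.p.

E[X] ≈ 0.0749; in regime p = Θ(1/n^{3/2}) E[X] tends to 0 (below the triangle threshold p ~ 1/n).


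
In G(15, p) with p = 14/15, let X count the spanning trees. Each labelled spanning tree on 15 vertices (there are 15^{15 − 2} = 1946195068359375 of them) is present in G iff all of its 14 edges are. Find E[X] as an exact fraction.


K_15 has 15^{15 − 2} = 1946195068359375 labelled spanning trees.
For each such spanning tree H, let X_H = 1 if all 14 edges of H are present in G. Then P[X_H = 1] = p^{14} = (14/15)^{14} = 11112006825558016/29192926025390625.
By linearity: E[X] = Σ_H E[X_H] = 1946195068359375 · p^{14} = 1946195068359375 · 11112006825558016/29192926025390625 = 11112006825558016/15.
Numerically: E[X] ≈ 7.41e+14.

E[X] = 1946195068359375 · (14/15)^{14} = 11112006825558016/15 ≈ 7.41e+14.


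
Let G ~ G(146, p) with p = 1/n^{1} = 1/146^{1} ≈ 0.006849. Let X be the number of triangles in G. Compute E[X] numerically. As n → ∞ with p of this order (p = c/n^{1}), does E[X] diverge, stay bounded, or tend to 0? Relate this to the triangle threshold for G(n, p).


Number of potential triangles: C(146, 3) = 508080.
Each occurs with probability p³ ≈ (0.006849)³ ≈ 3.213227e-07.
By linearity: E[X] = C(146, 3)·p³ ≈ 508080 · 3.213227e-07 ≈ 0.1633.
Here α = 1, so p = 1/n is exactly at the triangle threshold p ~ 1/n. Asymptotically E[X] → c³/6 = 1³/6 = 1/6 ≈ 0.1667, a bounded constant. In this regime the triangle count is asymptotically Poisson(c³/6).

E[X] ≈ 0.1633; in regime p = Θ(1/n^{1}) E[X] stays bounded (at the triangle threshold p ~ 1/n).


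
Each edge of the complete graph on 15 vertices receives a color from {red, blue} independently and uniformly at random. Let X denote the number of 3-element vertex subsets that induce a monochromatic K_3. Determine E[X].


Let X = Σ_S X_S over the C(15, 3) = 455 subsets S of size 3, where X_S = 1 if the K_3 on S is monochromatic.
For a fixed S, the K_3 on S has C(3, 2) = 3 edges. P[all 3 edges red] = (1/2)^3, and likewise for blue, so P[monochromatic] = 2·(1/2)^3 = 2^{1 − 3} = 1/4.
By linearity of expectation: E[X] = C(15, 3) · 2^{1 − 3} = 455 · 1/4 = 455/4.
Numerically: E[X] ≈ 113.7500.

E[X] = C(15,3)·2^(1−C(3,2)) = 455/4 ≈ 113.7500.


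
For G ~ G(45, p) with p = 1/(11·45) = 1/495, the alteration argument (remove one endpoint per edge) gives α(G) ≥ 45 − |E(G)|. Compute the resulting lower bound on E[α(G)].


E[|E(G)|] = C(45, 2)·p = 990 · (1/495) = 2.
E[α(G)] ≥ n − E[|E(G)|] = 45 − 2 = 43.
Numerically: ≈ 43.0000.
(This is only a lower bound; the true E[α(G)] may be larger.)

E[α(G)] ≥ 43 ≈ 43.0000.


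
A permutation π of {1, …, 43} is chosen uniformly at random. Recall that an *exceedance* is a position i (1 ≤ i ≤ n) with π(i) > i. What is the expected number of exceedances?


Write X = Σ_{i=1}^{43} X_i, where X_i = 1_{π(i) > i}.
For each fixed i, π(i) is uniform over {1, …, 43} (marginal of a uniform permutation), so P[π(i) > i] = (n − i)/n. Summing: Σ_{i=1}^{43} (n − i)/n = (0 + 1 + … + 42)/43 = 43(43 − 1)/(2·43) = (43 − 1)/2.
Hence E[X] = Σ_{i=1}^{43} (43 − i)/43 = 21 ≈ 21.000000.

E[X] = 21 = 21.000000.


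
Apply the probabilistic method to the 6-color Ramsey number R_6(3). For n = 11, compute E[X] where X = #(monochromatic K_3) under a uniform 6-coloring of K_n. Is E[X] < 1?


E[X] = C(11, 3) · 6^{1 − 3} = 165 · 6^{−2} = 165/36.
As a reduced fraction: E[X] = 55/12 ≈ 4.583.
Is E[X] < 1? NO.
Since E[X] ≥ 1, the first-moment bound is inconclusive at n = 11; it does NOT by itself certify R_6(3) > 11.

E[X] = 55/12 ≈ 4.583; E[X] ≥ 1; first-moment method inconclusive here.


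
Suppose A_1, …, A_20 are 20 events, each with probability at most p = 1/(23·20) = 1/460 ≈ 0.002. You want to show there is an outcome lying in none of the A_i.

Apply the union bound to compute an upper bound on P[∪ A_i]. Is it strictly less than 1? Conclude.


Union bound: P[∪_{i=1}^{20} A_i] ≤ Σ_i P[A_i] ≤ 20·p = 20·(1/460) = 1/23.
Numerically: 1/23 ≈ 0.043.
Is 1/23 < 1? YES.
Since P[∪ A_i] ≤ 1/23 < 1, the complement has P[∩ A_i^c] ≥ 1 − 1/23 = 22/23 > 0, so some outcome avoids every A_i.

20·p = 1/23 ≈ 0.043; existence CERTIFIED by the union bound.


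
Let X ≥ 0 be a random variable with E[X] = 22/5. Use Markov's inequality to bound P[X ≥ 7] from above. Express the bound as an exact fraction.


μ = E[X] = 22/5, a = 7.
Markov: P[X ≥ 7] ≤ μ/a = (22/5)/7 = 22/35.
Numerically: ≈ 0.629.
(Since a = 7 > μ = 4.400, the bound 22/35 is < 1 and informative.)

P[X ≥ 7] ≤ 22/35 ≈ 0.629.


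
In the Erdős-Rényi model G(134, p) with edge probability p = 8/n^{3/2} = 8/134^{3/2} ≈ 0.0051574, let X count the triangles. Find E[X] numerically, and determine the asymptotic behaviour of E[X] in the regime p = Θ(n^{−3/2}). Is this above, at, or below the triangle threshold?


Number of potential triangles: C(134, 3) = 392084.
Each occurs with probability p³ ≈ (0.0051574)³ ≈ 1.3718239e-07.
By linearity: E[X] = C(134, 3)·p³ ≈ 392084 · 1.3718239e-07 ≈ 0.05379.
Since α = 3/2 > 1, p = c/n^{3/2} = o(1/n) is below the triangle threshold p ~ 1/n. Asymptotically E[X] ~ (c³/6)·n^{3(1−α)} = (8³/6)·n^{-1.5} → 0, so by Markov's inequality G has no triangles w.h.p.

E[X] ≈ 0.05379; in regime p = Θ(1/n^{3/2}) E[X] tends to 0 (below the triangle threshold p ~ 1/n).


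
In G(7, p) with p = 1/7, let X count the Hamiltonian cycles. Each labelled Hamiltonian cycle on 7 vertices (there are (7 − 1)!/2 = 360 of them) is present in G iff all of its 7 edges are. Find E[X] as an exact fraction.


K_7 has (7 − 1)!/2 = 360 labelled Hamiltonian cycles.
For each such Hamiltonian cycle H, let X_H = 1 if all 7 edges of H are present in G. Then P[X_H = 1] = p^{7} = (1/7)^{7} = 1/823543.
By linearity: E[X] = Σ_H E[X_H] = 360 · p^{7} = 360 · 1/823543 = 360/823543.
Numerically: E[X] ≈ 0.000437136.

E[X] = 360 · (1/7)^{7} = 360/823543 ≈ 0.000437136.


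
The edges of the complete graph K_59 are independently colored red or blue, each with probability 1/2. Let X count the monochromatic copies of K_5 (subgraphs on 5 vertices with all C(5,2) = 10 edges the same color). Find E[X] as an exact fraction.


Let X = Σ_S X_S over the C(59, 5) = 5006386 subsets S of size 5, where X_S = 1 if the K_5 on S is monochromatic.
For a fixed S, the K_5 on S has C(5, 2) = 10 edges. P[all 10 edges red] = (1/2)^10, and likewise for blue, so P[monochromatic] = 2·(1/2)^10 = 2^{1 − 10} = 1/512.
Summing: E[X] = C(59, 5) · 2^{1 − 10} = 5006386 · 1/512 = 2503193/256.
Numerically: E[X] ≈ 9778.09766.

E[X] = C(59,5)·2^(1−C(5,2)) = 2503193/256 ≈ 9778.09766.


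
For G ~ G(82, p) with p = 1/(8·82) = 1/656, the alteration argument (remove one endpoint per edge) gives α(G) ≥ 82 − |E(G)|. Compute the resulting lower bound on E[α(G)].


E[|E(G)|] = C(82, 2)·p = 3321 · (1/656) = 81/16.
E[α(G)] ≥ n − E[|E(G)|] = 82 − 81/16 = 1231/16.
Numerically: ≈ 76.938.
(This is only a lower bound; the true E[α(G)] may be larger.)

E[α(G)] ≥ 1231/16 ≈ 76.938.


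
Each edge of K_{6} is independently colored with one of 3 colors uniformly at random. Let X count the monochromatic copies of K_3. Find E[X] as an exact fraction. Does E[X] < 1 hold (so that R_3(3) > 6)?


E[X] = C(6, 3) · 3^{1 − 3} = 20 · 3^{−2} = 20/9.
As a reduced fraction: E[X] = 20/9 ≈ 2.2222222.
Is E[X] < 1? NO.
Since E[X] ≥ 1, the first-moment bound is inconclusive at n = 6; it does NOT by itself certify R_3(3) > 6.

E[X] = 20/9 ≈ 2.2222222; E[X] ≥ 1; first-moment method inconclusive here.


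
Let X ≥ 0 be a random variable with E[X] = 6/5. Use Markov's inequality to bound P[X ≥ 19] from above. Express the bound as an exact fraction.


μ = E[X] = 6/5, a = 19.
Markov: P[X ≥ 19] ≤ μ/a = (6/5)/19 = 6/95.
Numerically: ≈ 0.063.
(Since a = 19 > μ = 1.200, the bound 6/95 is < 1 and informative.)

P[X ≥ 19] ≤ 6/95 ≈ 0.063.


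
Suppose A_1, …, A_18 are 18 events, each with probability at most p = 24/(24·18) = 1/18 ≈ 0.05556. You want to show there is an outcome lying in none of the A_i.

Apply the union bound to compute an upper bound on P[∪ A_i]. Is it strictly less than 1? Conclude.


Union bound: P[∪_{i=1}^{18} A_i] ≤ Σ_i P[A_i] ≤ 18·p = 18·(1/18) = 1.
Numerically: 1 ≈ 1.00000.
Is 1 < 1? NO.
Since the bound 1 is ≥ 1, the union bound is uninformative here; it does NOT by itself certify existence.

18·p = 1 ≈ 1.00000; existence NOT certified by the union bound.


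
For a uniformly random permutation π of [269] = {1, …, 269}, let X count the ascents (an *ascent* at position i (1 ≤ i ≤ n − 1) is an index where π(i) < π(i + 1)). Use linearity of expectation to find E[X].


Write X = Σ X_I over i = 1, …, 268, with X_I the indicator of one ascent.
There are 268 indicators.
For each fixed i, the pair (π(i), π(i+1)) is a uniformly random ordered pair of distinct values from {1, …, 269}; by symmetry P[π(i) < π(i+1)] = 1/2.
By linearity: E[X] = 268 · (1/2) = (269 − 1) · (1/2) = 134 ≈ 134.00000.

E[X] = 134 = 134.00000.


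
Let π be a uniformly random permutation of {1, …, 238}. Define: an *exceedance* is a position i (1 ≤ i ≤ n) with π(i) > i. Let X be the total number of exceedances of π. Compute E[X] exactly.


Write X = Σ_{i=1}^{238} X_i, where X_i = 1_{π(i) > i}.
For each fixed i, π(i) is uniform over {1, …, 238} (marginal of a uniform permutation), so P[π(i) > i] = (n − i)/n. Summing: Σ_{i=1}^{238} (n − i)/n = (0 + 1 + … + 237)/238 = 238(238 − 1)/(2·238) = (238 − 1)/2.
Hence E[X] = Σ_{i=1}^{238} (238 − i)/238 = 237/2 ≈ 118.50000.

E[X] = 237/2 = 118.50000.


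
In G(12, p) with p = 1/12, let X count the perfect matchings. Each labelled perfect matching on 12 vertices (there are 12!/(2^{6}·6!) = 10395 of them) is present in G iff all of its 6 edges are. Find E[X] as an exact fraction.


K_12 has 12!/(2^{6}·6!) = 10395 labelled perfect matchings.
For each such perfect matching H, let X_H = 1 if all 6 edges of H are present in G. Then P[X_H = 1] = p^{6} = (1/12)^{6} = 1/2985984.
Summing the indicators: E[X] = Σ_H E[X_H] = 10395 · p^{6} = 10395 · 1/2985984 = 385/110592.
Numerically: E[X] ≈ 0.003481.

E[X] = 10395 · (1/12)^{6} = 385/110592 ≈ 0.003481.


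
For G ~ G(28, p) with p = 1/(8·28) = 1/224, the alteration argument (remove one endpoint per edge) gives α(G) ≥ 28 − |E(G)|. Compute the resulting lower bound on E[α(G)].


E[|E(G)|] = C(28, 2)·p = 378 · (1/224) = 27/16.
E[α(G)] ≥ n − E[|E(G)|] = 28 − 27/16 = 421/16.
Numerically: ≈ 26.312500.
(This is only a lower bound; the true E[α(G)] may be larger.)

E[α(G)] ≥ 421/16 ≈ 26.312500.


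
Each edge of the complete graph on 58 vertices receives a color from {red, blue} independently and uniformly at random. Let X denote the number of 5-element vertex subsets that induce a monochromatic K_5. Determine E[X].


Let X = Σ_S X_S over the C(58, 5) = 4582116 subsets S of size 5, where X_S = 1 if the K_5 on S is monochromatic.
For a fixed S, the K_5 on S has C(5, 2) = 10 edges. P[all 10 edges red] = (1/2)^10, and likewise for blue, so P[monochromatic] = 2·(1/2)^10 = 2^{1 − 10} = 1/512.
By linearity: E[X] = C(58, 5) · 2^{1 − 10} = 4582116 · 1/512 = 1145529/128.
Numerically: E[X] ≈ 8949.445.

E[X] = C(58,5)·2^(1−C(5,2)) = 1145529/128 ≈ 8949.445.


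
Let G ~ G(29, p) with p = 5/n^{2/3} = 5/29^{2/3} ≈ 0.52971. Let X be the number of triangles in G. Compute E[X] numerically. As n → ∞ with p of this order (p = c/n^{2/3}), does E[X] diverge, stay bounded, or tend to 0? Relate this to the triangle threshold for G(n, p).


Number of potential triangles: C(29, 3) = 3654.
Each occurs with probability p³ ≈ (0.52971)³ ≈ 1.4863258e-01.
By linearity: E[X] = C(29, 3)·p³ ≈ 3654 · 1.4863258e-01 ≈ 543.10345.
Since α = 2/3 < 1, p = c/n^{2/3} ≫ 1/n is above the triangle threshold p ~ 1/n. Asymptotically E[X] ~ (c³/6)·n^{3(1−α)} = (5³/6)·n^{1} → ∞; triangles are abundant w.h.p.

E[X] ≈ 543.10345; in regime p = Θ(1/n^{2/3}) E[X] diverges (above the triangle threshold p ~ 1/n).


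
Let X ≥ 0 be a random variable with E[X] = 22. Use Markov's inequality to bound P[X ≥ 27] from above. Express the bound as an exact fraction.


μ = E[X] = 22, a = 27.
Markov: P[X ≥ 27] ≤ μ/a = (22)/27 = 22/27.
Numerically: ≈ 0.814815.
(Since a = 27 > μ = 22.000000, the bound 22/27 is < 1 and informative.)

P[X ≥ 27] ≤ 22/27 ≈ 0.814815.


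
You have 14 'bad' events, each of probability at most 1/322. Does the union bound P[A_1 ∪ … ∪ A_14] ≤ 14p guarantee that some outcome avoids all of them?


Union bound: P[∪_{i=1}^{14} A_i] ≤ Σ_i P[A_i] ≤ 14·p = 14·(1/322) = 1/23.
Numerically: 1/23 ≈ 0.0434783.
Is 1/23 < 1? YES.
Since P[∪ A_i] ≤ 1/23 < 1, the complement has P[∩ A_i^c] ≥ 1 − 1/23 = 22/23 > 0, so some outcome avoids every A_i.

14·p = 1/23 ≈ 0.0434783; existence CERTIFIED by the union bound.


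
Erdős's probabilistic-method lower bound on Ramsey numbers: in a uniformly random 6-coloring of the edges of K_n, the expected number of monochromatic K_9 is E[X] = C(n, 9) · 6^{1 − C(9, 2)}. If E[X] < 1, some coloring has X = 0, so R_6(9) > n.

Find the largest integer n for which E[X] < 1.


We need C(n, 9) · 6^{1 − 36} < 1, i.e. C(n, 9) < 6^{36 − 1} = 1719070799748422591028658176.
Check values of n near the boundary:
  n = 4407: C(4407, 9) = 1713856532599459170657070050; 1713856532599459170657070050 < 1719070799748422591028658176? YES
  n = 4408: C(4408, 9) = 1717362945146264156457459600; 1717362945146264156457459600 < 1719070799748422591028658176? YES
  n = 4409: C(4409, 9) = 1720875732988608787686577131; 1720875732988608787686577131 < 1719070799748422591028658176? NO
  n = 4410: C(4410, 9) = 1724394906266704102180823710; 1724394906266704102180823710 < 1719070799748422591028658176? NO
The largest n with C(n, 9) < 1719070799748422591028658176 is n = 4408 (where E[X] = 35778394690547169926197075/35813974994758803979763712 ≈ 0.999). Hence R_6(9) > 4408, i.e. R_6(9) ≥ 4409.

Largest n = 4408; hence R_6(9) > 4408.


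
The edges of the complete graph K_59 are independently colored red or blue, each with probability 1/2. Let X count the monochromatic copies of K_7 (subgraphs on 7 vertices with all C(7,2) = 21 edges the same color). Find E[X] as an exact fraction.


Let X = Σ_S X_S over the C(59, 7) = 341149446 subsets S of size 7, where X_S = 1 if the K_7 on S is monochromatic.
For a fixed S, the K_7 on S has C(7, 2) = 21 edges. P[all 21 edges red] = (1/2)^21, and likewise for blue, so P[monochromatic] = 2·(1/2)^21 = 2^{1 − 21} = 1/1048576.
Summing: E[X] = C(59, 7) · 2^{1 − 21} = 341149446 · 1/1048576 = 170574723/524288.
Numerically: E[X] ≈ 325.345465.

E[X] = C(59,7)·2^(1−C(7,2)) = 170574723/524288 ≈ 325.345465.
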